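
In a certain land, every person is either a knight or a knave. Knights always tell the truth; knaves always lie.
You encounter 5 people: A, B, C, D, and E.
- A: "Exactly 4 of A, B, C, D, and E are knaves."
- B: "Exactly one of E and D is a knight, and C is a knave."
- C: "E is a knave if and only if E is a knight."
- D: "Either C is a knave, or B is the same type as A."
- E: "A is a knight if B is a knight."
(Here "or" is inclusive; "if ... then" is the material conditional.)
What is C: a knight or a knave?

Consistent assignments: {A=knave, B=knight, C=knave, D=knight, E=knave}; {A=knave, B=knave, C=knave, D=knight, E=knight}
In every consistent assignment, C is a knave.

C is a knave.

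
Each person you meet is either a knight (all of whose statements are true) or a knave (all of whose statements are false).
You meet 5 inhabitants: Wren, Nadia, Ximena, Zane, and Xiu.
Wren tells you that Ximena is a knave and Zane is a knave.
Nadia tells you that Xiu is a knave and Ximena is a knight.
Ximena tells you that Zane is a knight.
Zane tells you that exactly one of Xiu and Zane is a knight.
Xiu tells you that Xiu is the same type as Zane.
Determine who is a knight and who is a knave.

Knights: Nadia, Ximena, and Zane. Knaves: Wren and Xiu.

Wren is a knave, and the claim "Ximena is a knave and Zane is a knave" is indeed False.
Nadia is a knight, and the claim "Xiu is a knave and Ximena is a knight" is indeed true.
Ximena is a knight, so "Zane is a knight" must be true — and it is.
Zane is a knight; "exactly one of Xiu and Zane is a knight" is true, as required.
Since Xiu is a knave, "Xiu is the same type as Zane" needs to be False, which holds.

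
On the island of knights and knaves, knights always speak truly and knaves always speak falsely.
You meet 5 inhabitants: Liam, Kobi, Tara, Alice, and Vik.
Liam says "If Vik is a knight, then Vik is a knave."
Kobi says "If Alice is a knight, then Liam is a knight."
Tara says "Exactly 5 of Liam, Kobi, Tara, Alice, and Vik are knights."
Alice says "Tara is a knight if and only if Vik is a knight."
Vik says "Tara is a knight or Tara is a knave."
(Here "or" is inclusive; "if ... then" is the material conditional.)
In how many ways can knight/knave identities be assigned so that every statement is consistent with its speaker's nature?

1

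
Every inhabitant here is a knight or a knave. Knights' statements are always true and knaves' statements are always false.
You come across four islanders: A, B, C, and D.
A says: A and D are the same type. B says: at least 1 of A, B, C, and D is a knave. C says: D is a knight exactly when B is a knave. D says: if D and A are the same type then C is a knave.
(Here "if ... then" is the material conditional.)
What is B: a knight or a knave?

B is a knight.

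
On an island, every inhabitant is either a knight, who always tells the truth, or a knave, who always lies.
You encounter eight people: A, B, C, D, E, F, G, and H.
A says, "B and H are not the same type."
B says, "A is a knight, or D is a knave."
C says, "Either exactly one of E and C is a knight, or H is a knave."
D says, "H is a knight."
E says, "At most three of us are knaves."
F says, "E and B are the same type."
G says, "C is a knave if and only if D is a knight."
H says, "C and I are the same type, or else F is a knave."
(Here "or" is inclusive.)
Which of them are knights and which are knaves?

A is a knight, B is a knight, C is a knight, D is a knave, E is a knight, F is a knight, G is a knight, and H is a knave.

A is a knight; "B and H are not the same type" is True, as required.
B is a knight, and the claim "A is a knight, or D is a knave" is indeed True.
C is a knight, and the claim "either exactly one of E and C is a knight, or H is a knave" is indeed True.
D is a knave; "H is a knight" is false, as required.
As a knight, E's statement "at most three of us are knaves" should be True; it is.
F is a knight; "E and B are the same type" is True, as required.
G (knight): "C is a knave if and only if D is a knight" — True. ✓
H is a knave, so "C and I are the same type, or else F is a knave" must be false — and it is.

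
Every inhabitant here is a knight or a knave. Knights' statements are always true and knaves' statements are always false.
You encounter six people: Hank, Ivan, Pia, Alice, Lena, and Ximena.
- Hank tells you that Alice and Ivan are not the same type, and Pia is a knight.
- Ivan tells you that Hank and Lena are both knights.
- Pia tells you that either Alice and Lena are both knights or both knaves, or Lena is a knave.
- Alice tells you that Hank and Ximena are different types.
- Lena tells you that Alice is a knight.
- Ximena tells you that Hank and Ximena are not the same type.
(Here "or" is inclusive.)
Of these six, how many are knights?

1

The unique consistent assignment is Hank=knave, Ivan=knave, Pia=knight, Alice=knave, Lena=knave, Ximena=knave.
That has 1 knight.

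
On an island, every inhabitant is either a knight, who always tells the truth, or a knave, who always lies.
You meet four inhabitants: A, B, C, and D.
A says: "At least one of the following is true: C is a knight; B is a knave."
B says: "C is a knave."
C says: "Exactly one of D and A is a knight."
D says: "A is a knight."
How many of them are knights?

1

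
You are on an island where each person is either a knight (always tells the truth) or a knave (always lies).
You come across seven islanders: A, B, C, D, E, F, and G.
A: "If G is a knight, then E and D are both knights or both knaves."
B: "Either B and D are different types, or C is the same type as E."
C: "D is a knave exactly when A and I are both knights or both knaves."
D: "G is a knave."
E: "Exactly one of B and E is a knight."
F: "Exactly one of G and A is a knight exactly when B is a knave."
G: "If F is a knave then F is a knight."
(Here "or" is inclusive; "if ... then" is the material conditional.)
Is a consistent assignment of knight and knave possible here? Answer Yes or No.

No

Checking all 128 assignments, each has at least one speaker whose statement's truth value contradicts their type.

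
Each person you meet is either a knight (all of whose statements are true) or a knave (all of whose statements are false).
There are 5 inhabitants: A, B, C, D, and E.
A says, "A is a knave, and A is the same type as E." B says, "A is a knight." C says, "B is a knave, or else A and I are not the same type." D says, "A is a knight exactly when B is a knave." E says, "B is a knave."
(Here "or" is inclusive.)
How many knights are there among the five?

2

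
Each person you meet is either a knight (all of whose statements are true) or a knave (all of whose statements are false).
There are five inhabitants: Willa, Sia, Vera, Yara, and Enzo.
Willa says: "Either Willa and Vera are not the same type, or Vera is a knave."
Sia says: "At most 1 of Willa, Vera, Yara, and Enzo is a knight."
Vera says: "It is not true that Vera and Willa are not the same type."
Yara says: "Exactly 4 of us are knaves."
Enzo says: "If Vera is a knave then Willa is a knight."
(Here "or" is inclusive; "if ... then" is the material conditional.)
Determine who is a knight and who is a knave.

Since Willa is a knight, "either Willa and Vera are not the same type, or Vera is a knave" needs to be true, which holds.
Sia (knave): "at most 1 of Willa, Vera, Yara, and Enzo is a knight" — false. ✓
Vera is a knave, so "it is not true that Vera and Willa are not the same type" must be false — and it is.
Yara is a knave, and the claim "exactly 4 of us are knaves" is indeed false.
Since Enzo is a knight, "if Vera is a knave then Willa is a knight" needs to be true, which holds.

Knights: Willa and Enzo. Knaves: Sia, Vera, and Yara.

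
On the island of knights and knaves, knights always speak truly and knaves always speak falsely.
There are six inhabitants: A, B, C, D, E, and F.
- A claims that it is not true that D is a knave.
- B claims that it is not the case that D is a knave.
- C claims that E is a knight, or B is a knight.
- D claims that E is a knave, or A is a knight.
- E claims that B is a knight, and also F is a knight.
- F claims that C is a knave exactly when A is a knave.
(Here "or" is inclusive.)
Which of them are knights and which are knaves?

A is a knight; "it is not true that D is a knave" is True, as required.
B is a knight, and the claim "it is not the case that D is a knave" is indeed True.
C (knight): "E is a knight, or B is a knight" — True. ✓
As a knight, D's statement "E is a knave, or A is a knight" should be True; it is.
As a knight, E's statement "B is a knight, and also F is a knight" should be True; it is.
F is a knight; "C is a knave exactly when A is a knave" is True, as required.

A is a knight, B is a knight, C is a knight, D is a knight, E is a knight, and F is a knight.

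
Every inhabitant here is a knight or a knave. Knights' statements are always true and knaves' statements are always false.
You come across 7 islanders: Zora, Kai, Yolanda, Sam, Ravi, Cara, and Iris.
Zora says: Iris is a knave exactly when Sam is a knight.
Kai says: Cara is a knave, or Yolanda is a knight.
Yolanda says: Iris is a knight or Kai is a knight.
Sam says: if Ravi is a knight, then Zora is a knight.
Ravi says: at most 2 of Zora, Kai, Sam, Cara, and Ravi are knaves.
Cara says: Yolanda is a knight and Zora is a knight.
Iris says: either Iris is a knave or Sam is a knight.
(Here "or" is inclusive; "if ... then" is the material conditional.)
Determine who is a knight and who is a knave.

Zora is a knave; "Iris is a knave exactly when Sam is a knight" is false, as required.
Kai (knight): "Cara is a knave, or Yolanda is a knight" — true. ✓
Yolanda (knight): "Iris is a knight or Kai is a knight" — true. ✓
Sam (knight): "if Ravi is a knight, then Zora is a knight" — true. ✓
Since Ravi is a knave, "at most 2 of Zora, Kai, Sam, Cara, and Ravi are knaves" needs to be false, which holds.
Cara is a knave, and the claim "Yolanda is a knight and Zora is a knight" is indeed false.
Since Iris is a knight, "either Iris is a knave or Sam is a knight" needs to be true, which holds.

Knights: Kai, Yolanda, Sam, and Iris. Knaves: Zora, Ravi, and Cara.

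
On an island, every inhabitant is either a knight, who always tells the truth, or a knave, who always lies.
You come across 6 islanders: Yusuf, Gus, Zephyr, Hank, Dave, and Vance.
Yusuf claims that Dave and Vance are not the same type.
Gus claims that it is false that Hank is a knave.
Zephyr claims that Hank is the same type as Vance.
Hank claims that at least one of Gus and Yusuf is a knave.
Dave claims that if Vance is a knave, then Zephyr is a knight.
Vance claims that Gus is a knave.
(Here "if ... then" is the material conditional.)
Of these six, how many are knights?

The unique consistent assignment is Yusuf=knave, Gus=knight, Zephyr=knave, Hank=knight, Dave=knave, Vance=knave.
That has 2 knights.

2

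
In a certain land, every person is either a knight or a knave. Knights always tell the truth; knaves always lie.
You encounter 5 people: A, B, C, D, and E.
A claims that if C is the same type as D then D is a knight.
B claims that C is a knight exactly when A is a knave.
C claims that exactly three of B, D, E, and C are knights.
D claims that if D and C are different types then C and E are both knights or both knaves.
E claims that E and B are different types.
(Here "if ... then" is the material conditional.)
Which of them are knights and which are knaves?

A is a knight, B is a knave, C is a knight, D is a knight, and E is a knight.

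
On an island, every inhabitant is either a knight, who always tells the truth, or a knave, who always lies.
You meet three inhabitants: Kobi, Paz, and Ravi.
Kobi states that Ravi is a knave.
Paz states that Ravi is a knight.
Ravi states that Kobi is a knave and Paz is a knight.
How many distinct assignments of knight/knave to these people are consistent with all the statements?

2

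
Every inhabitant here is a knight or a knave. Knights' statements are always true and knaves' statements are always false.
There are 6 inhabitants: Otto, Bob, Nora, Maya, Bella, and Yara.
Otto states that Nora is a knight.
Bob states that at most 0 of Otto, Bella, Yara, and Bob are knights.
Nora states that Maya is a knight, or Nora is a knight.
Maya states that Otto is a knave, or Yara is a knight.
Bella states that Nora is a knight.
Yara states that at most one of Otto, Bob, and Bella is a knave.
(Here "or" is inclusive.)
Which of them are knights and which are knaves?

Otto is a knight, Bob is a knave, Nora is a knight, Maya is a knight, Bella is a knight, and Yara is a knight.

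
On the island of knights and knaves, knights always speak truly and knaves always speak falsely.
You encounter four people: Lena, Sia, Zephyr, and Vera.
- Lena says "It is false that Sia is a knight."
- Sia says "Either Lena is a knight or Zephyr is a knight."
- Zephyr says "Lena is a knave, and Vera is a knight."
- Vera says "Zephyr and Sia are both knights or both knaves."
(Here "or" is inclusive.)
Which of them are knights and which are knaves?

Lena is a knave, Sia is a knight, Zephyr is a knight, and Vera is a knight.

Since Lena is a knave, "it is false that Sia is a knight" needs to be false, which holds.
Sia is a knight, and the claim "either Lena is a knight or Zephyr is a knight" is indeed true.
Zephyr is a knight; "Lena is a knave, and Vera is a knight" is true, as required.
Vera is a knight, and the claim "Zephyr and Sia are both knights or both knaves" is indeed true.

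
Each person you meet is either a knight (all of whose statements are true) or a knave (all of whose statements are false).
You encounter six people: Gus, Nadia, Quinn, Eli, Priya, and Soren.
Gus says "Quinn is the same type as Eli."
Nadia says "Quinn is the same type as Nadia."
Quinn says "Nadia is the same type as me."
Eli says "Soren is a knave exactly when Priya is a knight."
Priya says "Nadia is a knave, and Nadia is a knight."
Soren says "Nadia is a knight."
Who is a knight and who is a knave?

Gus is a knight, Nadia is a knight, Quinn is a knight, Eli is a knight, Priya is a knave, and Soren is a knight.

Gus is a knight, and the claim "Quinn is the same type as Eli" is indeed True.
Nadia is a knight, and the claim "Quinn is the same type as Nadia" is indeed True.
Quinn is a knight; "Nadia is the same type as me" is True, as required.
Eli (knight): "Soren is a knave exactly when Priya is a knight" — True. ✓
Priya (knave): "Nadia is a knave, and Nadia is a knight" — False. ✓
Soren is a knight, and the claim "Nadia is a knight" is indeed True.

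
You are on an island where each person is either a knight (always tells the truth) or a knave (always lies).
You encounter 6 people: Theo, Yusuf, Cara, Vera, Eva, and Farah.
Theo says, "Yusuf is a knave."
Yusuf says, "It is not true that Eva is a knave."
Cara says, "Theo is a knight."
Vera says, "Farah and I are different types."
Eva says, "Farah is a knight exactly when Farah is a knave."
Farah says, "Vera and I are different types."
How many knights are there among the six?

2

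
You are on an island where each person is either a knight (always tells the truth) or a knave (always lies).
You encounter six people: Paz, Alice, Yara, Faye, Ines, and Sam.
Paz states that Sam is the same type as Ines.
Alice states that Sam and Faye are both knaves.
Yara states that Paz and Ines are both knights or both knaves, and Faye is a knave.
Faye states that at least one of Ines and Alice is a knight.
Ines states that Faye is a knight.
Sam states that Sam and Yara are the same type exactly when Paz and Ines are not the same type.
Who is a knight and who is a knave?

Knights: Paz, Faye, Ines, and Sam. Knaves: Alice and Yara.

Paz is a knight; "Sam is the same type as Ines" is true, as required.
Alice (knave): "Sam and Faye are both knaves" — false. ✓
Since Yara is a knave, "Paz and Ines are both knights or both knaves, and Faye is a knave" needs to be false, which holds.
As a knight, Faye's statement "at least one of Ines and Alice is a knight" should be true; it is.
Ines is a knight, so "Faye is a knight" must be true — and it is.
Sam is a knight; "Sam and Yara are the same type exactly when Paz and Ines are not the same type" is true, as required.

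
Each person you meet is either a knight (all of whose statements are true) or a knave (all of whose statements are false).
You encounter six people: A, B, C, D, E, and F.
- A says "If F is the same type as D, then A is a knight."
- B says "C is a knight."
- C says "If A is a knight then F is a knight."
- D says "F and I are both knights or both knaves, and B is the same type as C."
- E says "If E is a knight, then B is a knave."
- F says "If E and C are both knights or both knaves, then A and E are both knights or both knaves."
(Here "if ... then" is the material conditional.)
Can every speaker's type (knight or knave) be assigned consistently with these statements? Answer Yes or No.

No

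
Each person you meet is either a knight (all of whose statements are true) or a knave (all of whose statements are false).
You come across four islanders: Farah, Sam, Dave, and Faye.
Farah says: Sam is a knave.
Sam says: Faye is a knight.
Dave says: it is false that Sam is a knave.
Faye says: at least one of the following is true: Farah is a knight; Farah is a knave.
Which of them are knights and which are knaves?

Farah is a knave, Sam is a knight, Dave is a knight, and Faye is a knight.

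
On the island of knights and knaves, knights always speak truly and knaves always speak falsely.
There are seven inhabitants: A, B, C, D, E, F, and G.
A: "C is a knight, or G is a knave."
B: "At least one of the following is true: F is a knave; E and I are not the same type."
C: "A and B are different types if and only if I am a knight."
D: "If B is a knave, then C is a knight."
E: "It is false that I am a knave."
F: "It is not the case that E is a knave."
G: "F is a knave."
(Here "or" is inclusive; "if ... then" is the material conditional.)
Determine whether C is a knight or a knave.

Consistent assignments: {A=knave, B=knight, C=knave, D=knight, E=knave, F=knave, G=knight}
In every consistent assignment, C is a knave.

C is a knave.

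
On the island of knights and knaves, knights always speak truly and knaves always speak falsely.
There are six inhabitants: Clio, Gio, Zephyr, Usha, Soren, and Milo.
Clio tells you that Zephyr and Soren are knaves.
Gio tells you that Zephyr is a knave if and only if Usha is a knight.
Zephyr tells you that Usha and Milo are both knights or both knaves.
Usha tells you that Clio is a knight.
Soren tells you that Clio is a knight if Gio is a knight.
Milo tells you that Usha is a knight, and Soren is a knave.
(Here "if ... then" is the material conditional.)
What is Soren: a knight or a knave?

Soren is a knave.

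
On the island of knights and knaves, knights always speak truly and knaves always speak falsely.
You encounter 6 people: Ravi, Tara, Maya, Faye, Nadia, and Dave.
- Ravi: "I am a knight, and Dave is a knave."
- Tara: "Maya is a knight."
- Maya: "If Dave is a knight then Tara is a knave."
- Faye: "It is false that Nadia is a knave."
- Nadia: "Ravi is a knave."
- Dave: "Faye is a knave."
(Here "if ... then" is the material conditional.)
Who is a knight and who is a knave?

Ravi is a knave; "I am a knight, and Dave is a knave" is false, as required.
Tara is a knight, and the claim "Maya is a knight" is indeed true.
Maya is a knight; "if Dave is a knight then Tara is a knave" is true, as required.
Faye (knight): "it is false that Nadia is a knave" — true. ✓
Nadia is a knight, so "Ravi is a knave" must be true — and it is.
Since Dave is a knave, "Faye is a knave" needs to be false, which holds.

Ravi is a knave, Tara is a knight, Maya is a knight, Faye is a knight, Nadia is a knight, and Dave is a knave.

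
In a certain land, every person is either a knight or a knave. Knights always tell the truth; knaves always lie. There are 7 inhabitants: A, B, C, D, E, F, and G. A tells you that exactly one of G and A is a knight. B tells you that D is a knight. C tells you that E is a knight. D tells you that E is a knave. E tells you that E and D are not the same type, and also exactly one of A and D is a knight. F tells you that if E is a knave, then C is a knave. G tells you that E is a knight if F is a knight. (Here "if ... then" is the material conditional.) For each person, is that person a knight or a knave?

A is a knight, and the claim "exactly one of G and A is a knight" is indeed True.
B is a knight, so "D is a knight" must be True — and it is.
As a knave, C's statement "E is a knight" should be False; it is.
Since D is a knight, "E is a knave" needs to be True, which holds.
E is a knave, and the claim "E and D are not the same type, and also exactly one of A and D is a knight" is indeed False.
As a knight, F's statement "if E is a knave, then C is a knave" should be True; it is.
G (knave): "E is a knight if F is a knight" — False. ✓

A is a knight, B is a knight, C is a knave, D is a knight, E is a knave, F is a knight, and G is a knave.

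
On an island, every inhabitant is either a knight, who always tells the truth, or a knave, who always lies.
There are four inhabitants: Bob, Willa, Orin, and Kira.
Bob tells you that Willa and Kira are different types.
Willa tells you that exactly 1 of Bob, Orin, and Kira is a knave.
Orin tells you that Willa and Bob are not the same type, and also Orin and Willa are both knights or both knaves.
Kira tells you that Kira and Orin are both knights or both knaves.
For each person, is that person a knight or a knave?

Suppose Bob is a knight. Then Bob's statement "Willa and Kira are different types" would have to be true. Checking the 8 ways to assign the others, none is consistent with every speaker.
(For instance, with Willa=knight, Orin=knight, Kira=knight, Bob's claim "Willa and Kira are different types" comes out false where it would need to be true.)
So Bob must be a knave, making "Willa and Kira are different types" false. Taking Bob=knave, Willa=knight, Orin=knight, Kira=knight, each remaining statement checks out:
  Willa (knight): "exactly 1 of Bob, Orin, and Kira is a knave" — true. ✓
  Orin (knight): "Willa and Bob are not the same type, and also Orin and Willa are both knights or both knaves" — true. ✓
  Kira (knight): "Kira and Orin are both knights or both knaves" — true. ✓
This is the unique consistent assignment.

Knights: Willa, Orin, and Kira. Knaves: Bob.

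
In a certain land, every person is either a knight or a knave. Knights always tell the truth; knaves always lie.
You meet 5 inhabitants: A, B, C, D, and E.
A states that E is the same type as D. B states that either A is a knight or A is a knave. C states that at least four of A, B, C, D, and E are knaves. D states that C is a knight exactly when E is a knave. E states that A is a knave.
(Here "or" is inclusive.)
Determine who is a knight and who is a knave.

A is a knight, B is a knight, C is a knave, D is a knave, and E is a knave.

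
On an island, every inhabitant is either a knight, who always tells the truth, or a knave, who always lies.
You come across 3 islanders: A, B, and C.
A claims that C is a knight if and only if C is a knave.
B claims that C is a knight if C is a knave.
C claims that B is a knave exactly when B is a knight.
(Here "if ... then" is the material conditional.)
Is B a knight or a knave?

B is a knave.

Consistent assignments: {A=knave, B=knave, C=knave}
In every consistent assignment, B is a knave.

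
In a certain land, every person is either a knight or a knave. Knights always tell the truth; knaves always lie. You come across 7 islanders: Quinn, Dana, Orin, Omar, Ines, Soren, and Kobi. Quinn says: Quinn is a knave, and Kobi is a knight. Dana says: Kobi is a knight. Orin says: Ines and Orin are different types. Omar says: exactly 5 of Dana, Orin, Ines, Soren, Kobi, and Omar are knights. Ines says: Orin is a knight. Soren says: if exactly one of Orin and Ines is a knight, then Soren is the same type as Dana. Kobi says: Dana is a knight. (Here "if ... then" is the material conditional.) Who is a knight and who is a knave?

Quinn is a knave, Dana is a knave, Orin is a knave, Omar is a knave, Ines is a knave, Soren is a knight, and Kobi is a knave.

Quinn is a knave, and the claim "Quinn is a knave, and Kobi is a knight" is indeed False.
Dana is a knave; "Kobi is a knight" is False, as required.
Orin is a knave, so "Ines and Orin are different types" must be False — and it is.
Since Omar is a knave, "exactly 5 of Dana, Orin, Ines, Soren, Kobi, and Omar are knights" needs to be False, which holds.
Ines (knave): "Orin is a knight" — False. ✓
As a knight, Soren's statement "if exactly one of Orin and Ines is a knight, then Soren is the same type as Dana" should be True; it is.
Kobi is a knave, so "Dana is a knight" must be False — and it is.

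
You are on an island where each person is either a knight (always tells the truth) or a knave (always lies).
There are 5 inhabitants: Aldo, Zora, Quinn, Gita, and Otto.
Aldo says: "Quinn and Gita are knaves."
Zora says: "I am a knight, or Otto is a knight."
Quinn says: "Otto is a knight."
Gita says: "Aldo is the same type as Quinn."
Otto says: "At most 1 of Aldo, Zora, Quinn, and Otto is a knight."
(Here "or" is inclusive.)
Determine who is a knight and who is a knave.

Aldo is a knight, Zora is a knight, Quinn is a knave, Gita is a knave, and Otto is a knave.

Aldo is a knight, and the claim "Quinn and Gita are knaves" is indeed true.
As a knight, Zora's statement "I am a knight, or Otto is a knight" should be true; it is.
As a knave, Quinn's statement "Otto is a knight" should be False; it is.
Since Gita is a knave, "Aldo is the same type as Quinn" needs to be False, which holds.
As a knave, Otto's statement "at most 1 of Aldo, Zora, Quinn, and Otto is a knight" should be False; it is.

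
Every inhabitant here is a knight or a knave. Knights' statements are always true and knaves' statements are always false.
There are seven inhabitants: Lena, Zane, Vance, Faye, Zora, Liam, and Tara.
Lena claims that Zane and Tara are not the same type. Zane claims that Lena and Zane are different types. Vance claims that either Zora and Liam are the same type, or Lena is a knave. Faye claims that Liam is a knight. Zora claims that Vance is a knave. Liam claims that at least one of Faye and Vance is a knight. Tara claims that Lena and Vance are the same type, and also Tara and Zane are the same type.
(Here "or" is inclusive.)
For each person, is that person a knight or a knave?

Since Lena is a knave, "Zane and Tara are not the same type" needs to be false, which holds.
Since Zane is a knave, "Lena and Zane are different types" needs to be false, which holds.
Vance is a knight; "either Zora and Liam are the same type, or Lena is a knave" is true, as required.
Faye is a knight, so "Liam is a knight" must be true — and it is.
Zora (knave): "Vance is a knave" — false. ✓
Liam is a knight, so "at least one of Faye and Vance is a knight" must be true — and it is.
Tara is a knave; "Lena and Vance are the same type, and also Tara and Zane are the same type" is false, as required.

Lena is a knave, Zane is a knave, Vance is a knight, Faye is a knight, Zora is a knave, Liam is a knight, and Tara is a knave.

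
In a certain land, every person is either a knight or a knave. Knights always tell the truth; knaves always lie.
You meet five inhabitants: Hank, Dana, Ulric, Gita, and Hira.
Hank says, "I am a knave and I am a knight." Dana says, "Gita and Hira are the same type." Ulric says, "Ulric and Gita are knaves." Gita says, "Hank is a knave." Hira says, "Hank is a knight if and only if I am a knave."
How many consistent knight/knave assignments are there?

2

Consistent assignments:
  Hank=knave, Dana=knight, Ulric=knave, Gita=knight, Hira=knight
  Hank=knave, Dana=knave, Ulric=knave, Gita=knight, Hira=knave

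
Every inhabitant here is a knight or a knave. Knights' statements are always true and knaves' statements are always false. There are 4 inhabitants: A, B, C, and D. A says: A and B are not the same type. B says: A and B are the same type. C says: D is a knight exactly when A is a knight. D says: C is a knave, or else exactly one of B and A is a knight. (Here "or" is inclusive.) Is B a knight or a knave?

B is a knave.

Consistent assignments: {A=knight, B=knave, C=knight, D=knight}
In every consistent assignment, B is a knave.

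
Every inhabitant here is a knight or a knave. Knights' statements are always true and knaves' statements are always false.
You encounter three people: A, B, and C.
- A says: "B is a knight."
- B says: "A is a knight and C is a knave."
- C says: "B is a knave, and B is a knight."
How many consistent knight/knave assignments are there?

2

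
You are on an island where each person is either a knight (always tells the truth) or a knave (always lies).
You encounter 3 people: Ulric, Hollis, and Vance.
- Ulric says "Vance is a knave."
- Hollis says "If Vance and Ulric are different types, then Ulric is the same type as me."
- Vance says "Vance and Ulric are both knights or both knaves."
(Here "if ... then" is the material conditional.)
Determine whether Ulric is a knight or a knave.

Consistent assignments: {Ulric=knight, Hollis=knight, Vance=knave}; {Ulric=knight, Hollis=knave, Vance=knave}
In every consistent assignment, Ulric is a knight.

Ulric is a knight.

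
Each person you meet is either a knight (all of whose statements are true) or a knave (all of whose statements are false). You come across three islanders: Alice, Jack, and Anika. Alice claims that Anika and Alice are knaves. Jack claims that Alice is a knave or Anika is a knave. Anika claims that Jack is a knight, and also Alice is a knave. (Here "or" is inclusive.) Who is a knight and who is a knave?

Knights: Jack and Anika. Knaves: Alice.

Suppose Alice is a knight. Then Alice's statement "Anika and Alice are knaves" would have to be true. Checking the 4 ways to assign the others, none is consistent with every speaker.
(For instance, with Jack=knight, Anika=knight, Alice's claim "Anika and Alice are knaves" comes out false where it would need to be true.)
So Alice must be a knave, making "Anika and Alice are knaves" false. Taking Alice=knave, Jack=knight, Anika=knight, each remaining statement checks out:
  Jack (knight): "Alice is a knave or Anika is a knave" — true. ✓
  Anika (knight): "Jack is a knight, and also Alice is a knave" — true. ✓
This is the unique consistent assignment.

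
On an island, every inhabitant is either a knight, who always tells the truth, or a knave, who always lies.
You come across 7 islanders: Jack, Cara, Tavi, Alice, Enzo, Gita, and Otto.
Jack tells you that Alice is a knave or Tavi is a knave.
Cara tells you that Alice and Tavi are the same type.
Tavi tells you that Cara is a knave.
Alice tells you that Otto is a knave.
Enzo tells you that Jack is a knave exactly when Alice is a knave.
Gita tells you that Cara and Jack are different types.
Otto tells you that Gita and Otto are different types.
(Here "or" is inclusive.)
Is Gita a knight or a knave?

Gita is a knave.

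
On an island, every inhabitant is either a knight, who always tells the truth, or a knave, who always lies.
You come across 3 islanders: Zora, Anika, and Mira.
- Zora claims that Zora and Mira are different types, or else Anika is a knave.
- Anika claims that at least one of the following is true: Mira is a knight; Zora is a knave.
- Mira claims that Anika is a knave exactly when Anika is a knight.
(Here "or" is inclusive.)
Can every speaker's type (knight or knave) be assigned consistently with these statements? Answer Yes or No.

Yes

One consistent assignment: Zora=knight, Anika=knave, Mira=knave.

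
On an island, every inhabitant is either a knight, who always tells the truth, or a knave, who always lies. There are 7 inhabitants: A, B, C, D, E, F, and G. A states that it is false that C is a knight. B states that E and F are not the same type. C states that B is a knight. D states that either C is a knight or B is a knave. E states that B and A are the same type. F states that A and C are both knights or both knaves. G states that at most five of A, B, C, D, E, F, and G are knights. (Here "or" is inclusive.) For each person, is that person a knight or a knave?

Knights: A, D, and G. Knaves: B, C, E, and F.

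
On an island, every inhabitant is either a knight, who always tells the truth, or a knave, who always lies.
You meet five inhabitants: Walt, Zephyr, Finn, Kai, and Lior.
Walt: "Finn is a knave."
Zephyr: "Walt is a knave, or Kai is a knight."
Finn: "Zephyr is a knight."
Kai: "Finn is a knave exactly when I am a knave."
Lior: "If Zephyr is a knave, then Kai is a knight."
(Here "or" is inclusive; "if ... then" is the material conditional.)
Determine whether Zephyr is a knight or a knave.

Zephyr is a knight.

Consistent assignments: {Walt=knave, Zephyr=knight, Finn=knight, Kai=knight, Lior=knight}; {Walt=knave, Zephyr=knight, Finn=knight, Kai=knave, Lior=knight}
In every consistent assignment, Zephyr is a knight.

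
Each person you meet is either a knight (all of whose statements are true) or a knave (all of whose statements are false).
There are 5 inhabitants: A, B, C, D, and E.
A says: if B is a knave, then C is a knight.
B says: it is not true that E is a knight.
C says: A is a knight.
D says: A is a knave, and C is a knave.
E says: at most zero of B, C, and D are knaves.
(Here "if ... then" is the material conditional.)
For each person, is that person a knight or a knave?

A is a knight, B is a knight, C is a knight, D is a knave, and E is a knave.

Suppose A is a knave. Then A's statement "if B is a knave, then C is a knight" would have to be false. Checking the 16 ways to assign the others, none is consistent with every speaker.
(For instance, with B=knight, C=knight, D=knave, E=knave, A's claim "if B is a knave, then C is a knight" comes out true where it would need to be false.)
So A must be a knight, making "if B is a knave, then C is a knight" true. Taking A=knight, B=knight, C=knight, D=knave, E=knave, each remaining statement checks out:
  B (knight): "it is not true that E is a knight" — true. ✓
  C (knight): "A is a knight" — true. ✓
  D (knave): "A is a knave, and C is a knave" — false. ✓
  E (knave): "at most zero of B, C, and D are knaves" — false. ✓
This is the unique consistent assignment.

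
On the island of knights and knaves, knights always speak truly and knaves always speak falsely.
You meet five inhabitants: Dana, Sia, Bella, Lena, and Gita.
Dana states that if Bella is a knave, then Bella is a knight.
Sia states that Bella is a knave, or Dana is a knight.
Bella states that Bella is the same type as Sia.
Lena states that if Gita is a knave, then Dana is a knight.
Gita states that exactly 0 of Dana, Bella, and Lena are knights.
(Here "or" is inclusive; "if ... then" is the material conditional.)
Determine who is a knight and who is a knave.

Knights: Dana, Sia, Bella, and Lena. Knaves: Gita.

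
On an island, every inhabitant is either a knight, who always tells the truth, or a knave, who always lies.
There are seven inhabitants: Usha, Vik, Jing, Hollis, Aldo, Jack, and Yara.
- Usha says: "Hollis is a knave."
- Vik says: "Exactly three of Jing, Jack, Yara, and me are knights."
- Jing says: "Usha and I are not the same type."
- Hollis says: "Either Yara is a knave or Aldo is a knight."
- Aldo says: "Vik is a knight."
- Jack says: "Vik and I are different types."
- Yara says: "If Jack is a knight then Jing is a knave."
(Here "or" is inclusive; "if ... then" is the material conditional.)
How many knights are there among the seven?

3

The unique consistent assignment is Usha=knave, Vik=knave, Jing=knight, Hollis=knight, Aldo=knave, Jack=knight, Yara=knave.
That has 3 knights.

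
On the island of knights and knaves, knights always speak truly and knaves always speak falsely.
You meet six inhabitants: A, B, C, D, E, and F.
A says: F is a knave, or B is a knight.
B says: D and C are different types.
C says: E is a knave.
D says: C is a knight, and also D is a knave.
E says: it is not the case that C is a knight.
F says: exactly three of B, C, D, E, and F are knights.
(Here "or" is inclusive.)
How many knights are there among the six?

2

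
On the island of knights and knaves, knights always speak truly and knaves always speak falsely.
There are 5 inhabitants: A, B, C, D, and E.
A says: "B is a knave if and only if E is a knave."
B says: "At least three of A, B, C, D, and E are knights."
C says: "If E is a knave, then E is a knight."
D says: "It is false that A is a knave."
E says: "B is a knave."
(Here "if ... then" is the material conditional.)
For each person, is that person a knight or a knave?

A is a knave, B is a knave, C is a knight, D is a knave, and E is a knight.

A is a knave, and the claim "B is a knave if and only if E is a knave" is indeed False.
As a knave, B's statement "at least three of A, B, C, D, and E are knights" should be False; it is.
As a knight, C's statement "if E is a knave, then E is a knight" should be true; it is.
D is a knave, and the claim "it is false that A is a knave" is indeed False.
As a knight, E's statement "B is a knave" should be true; it is.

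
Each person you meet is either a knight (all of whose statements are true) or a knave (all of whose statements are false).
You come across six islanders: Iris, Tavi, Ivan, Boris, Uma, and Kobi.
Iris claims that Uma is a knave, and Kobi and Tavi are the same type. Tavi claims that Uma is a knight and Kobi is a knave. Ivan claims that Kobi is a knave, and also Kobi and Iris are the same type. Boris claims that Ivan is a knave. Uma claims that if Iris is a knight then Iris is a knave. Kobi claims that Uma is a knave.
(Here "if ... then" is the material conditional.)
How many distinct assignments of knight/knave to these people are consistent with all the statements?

Consistent assignments:
  Iris=knave, Tavi=knight, Ivan=knight, Boris=knave, Uma=knight, Kobi=knave

1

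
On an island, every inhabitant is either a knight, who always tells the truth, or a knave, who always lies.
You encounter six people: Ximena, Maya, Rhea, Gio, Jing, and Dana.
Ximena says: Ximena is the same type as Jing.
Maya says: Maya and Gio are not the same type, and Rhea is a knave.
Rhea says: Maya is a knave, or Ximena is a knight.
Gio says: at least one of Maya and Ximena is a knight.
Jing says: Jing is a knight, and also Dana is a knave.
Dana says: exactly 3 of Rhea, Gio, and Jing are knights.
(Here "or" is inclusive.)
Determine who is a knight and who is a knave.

Since Ximena is a knave, "Ximena is the same type as Jing" needs to be false, which holds.
Maya is a knave, and the claim "Maya and Gio are not the same type, and Rhea is a knave" is indeed false.
As a knight, Rhea's statement "Maya is a knave, or Ximena is a knight" should be True; it is.
Gio (knave): "at least one of Maya and Ximena is a knight" — false. ✓
Jing is a knight, and the claim "Jing is a knight, and also Dana is a knave" is indeed True.
Dana is a knave; "exactly 3 of Rhea, Gio, and Jing are knights" is false, as required.

Knights: Rhea and Jing. Knaves: Ximena, Maya, Gio, and Dana.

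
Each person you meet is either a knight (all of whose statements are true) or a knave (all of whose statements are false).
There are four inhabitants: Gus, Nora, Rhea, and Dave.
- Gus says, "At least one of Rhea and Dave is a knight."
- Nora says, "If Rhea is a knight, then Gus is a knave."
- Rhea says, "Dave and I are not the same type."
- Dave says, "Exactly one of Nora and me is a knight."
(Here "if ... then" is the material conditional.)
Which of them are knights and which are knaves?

Gus is a knight, Nora is a knave, Rhea is a knight, and Dave is a knave.

As a knight, Gus's statement "at least one of Rhea and Dave is a knight" should be True; it is.
Nora (knave): "if Rhea is a knight, then Gus is a knave" — false. ✓
As a knight, Rhea's statement "Dave and I are not the same type" should be True; it is.
Dave is a knave, so "exactly one of Nora and me is a knight" must be false — and it is.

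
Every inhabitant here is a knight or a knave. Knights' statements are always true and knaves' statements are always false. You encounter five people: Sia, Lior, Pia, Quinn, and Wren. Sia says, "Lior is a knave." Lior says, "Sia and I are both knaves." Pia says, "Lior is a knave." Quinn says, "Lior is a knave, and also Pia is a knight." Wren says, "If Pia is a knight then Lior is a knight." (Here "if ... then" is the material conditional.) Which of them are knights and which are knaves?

Sia is a knight, and the claim "Lior is a knave" is indeed true.
Since Lior is a knave, "Sia and I are both knaves" needs to be false, which holds.
Pia (knight): "Lior is a knave" — true. ✓
Quinn is a knight; "Lior is a knave, and also Pia is a knight" is true, as required.
Wren is a knave, and the claim "if Pia is a knight then Lior is a knight" is indeed false.

Sia is a knight, Lior is a knave, Pia is a knight, Quinn is a knight, and Wren is a knave.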